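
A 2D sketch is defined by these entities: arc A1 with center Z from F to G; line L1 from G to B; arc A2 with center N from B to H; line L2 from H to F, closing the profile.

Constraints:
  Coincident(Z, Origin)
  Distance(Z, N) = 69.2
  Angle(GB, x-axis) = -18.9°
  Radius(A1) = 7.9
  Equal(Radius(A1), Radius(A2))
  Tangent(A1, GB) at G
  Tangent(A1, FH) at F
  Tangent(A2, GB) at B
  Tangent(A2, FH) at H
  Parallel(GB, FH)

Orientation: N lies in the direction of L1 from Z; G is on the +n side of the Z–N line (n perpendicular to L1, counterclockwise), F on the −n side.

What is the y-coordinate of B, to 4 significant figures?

-14.94

The slot axis is L1's direction at -18.9°, so u = (cos -18.9°, sin -18.9°) = (0.9461, -0.3239) and n = (−sin -18.9°, cos -18.9°) = (0.3239, 0.9461). Z is at the origin and N lies 69.2 along u from Z, so N = 69.2·u = (65.47, -22.42). Tangency of A1 to both parallel lines with radius 7.9 puts G and F at Z ± 7.9·n: G = (2.559, 7.474), F = (-2.559, -7.474). Equal radii place B and H the same way about N: B = N + 7.9·n = (68.03, -14.94), H = N − 7.9·n = (62.91, -29.89). So B.y = -14.94.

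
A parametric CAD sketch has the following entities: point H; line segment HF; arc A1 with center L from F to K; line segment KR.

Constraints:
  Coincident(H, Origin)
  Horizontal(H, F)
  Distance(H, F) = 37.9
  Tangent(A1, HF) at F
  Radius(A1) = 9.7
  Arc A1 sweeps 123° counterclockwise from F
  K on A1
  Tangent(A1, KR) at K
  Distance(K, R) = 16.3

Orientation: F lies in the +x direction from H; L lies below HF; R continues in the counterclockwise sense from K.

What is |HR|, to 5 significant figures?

48.107

H is at the origin; H and F share the same y with |HF| = 37.9 and F on the +x side, so F = (37.900, 0.0000). A1 meets HF tangentially, so LF is at right angles to HF, so L = F + (0, -9.7) = (37.900, -9.7000). On A1, F sits at bearing 90° from L; a 123° counterclockwise sweep puts K at bearing 213°, so K = L + 9.7·(cos 213°, sin 213°) = (29.765, -14.983). The tangent condition forces LK to be normal to KR, so KR runs along (−sin 213°, cos 213°); with |KR| = 16.3, R = (38.643, -28.653). Then |HR| = |R − H| = 48.107.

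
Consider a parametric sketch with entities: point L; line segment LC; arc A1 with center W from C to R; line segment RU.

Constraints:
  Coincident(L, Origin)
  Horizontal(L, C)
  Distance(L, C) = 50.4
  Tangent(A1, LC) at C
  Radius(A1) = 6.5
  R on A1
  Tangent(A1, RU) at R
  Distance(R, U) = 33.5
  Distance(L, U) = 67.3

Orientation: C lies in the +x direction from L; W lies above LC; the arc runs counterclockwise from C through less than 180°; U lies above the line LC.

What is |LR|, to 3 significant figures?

57.3

Checks: |WC| = 6.500 ✓; |WR| = 6.500 ✓; ∠(WR, RU) = 90.00° ✓; |RU| = 33.50 ✓; |LU| = 67.30 ✓.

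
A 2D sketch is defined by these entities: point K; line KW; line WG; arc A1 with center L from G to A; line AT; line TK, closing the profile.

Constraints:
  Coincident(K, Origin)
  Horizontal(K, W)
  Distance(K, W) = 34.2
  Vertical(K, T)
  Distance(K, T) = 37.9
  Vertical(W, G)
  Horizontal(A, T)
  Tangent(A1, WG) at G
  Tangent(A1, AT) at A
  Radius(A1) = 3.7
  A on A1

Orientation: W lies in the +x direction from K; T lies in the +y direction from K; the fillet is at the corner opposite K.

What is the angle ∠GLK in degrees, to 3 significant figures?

132°

K is at the origin; K and W share the same y with |KW| = 34.2 and W on the +x side, so W = (34.2, 0.00). KT is vertical with |KT| = 37.9 and T on the +y side, so T = (0.00, 37.9). The virtual corner opposite K is at (34.2, 37.9). Since A1 is tangent to WG there, LG ⟂ WG and tangency of A1 to AT means the radius LA is perpendicular to AT, with radius 3.7, so the center L sits 3.7 in from both sides at L = (30.5, 34.2). That places the tangent points at G = (34.2, 34.2) on WG and A = (30.5, 37.9) on AT. Then cos ∠GLK = LG·LK / (|LG||LK|), giving 132°.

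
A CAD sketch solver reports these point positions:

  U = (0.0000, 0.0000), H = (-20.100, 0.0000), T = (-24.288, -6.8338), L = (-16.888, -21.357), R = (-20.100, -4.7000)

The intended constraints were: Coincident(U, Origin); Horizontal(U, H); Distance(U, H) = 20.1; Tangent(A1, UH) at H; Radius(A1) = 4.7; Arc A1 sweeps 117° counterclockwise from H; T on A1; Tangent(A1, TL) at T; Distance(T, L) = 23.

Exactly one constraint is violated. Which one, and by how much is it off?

Distance(T, L) = 23 — off by 6.70.

U = (0.00, 0.00) ✓; U.y = 0.00, H.y = 0.00 ✓; |UH| = 20.10 ✓; ∠(RH, HU) = 90.00° ✓; |RH| = 4.700 ✓; bearing(R→T) − bearing(R→H) = 117.0° ✓; |RT| = 4.700 ✓; ∠(RT, TL) = 90.00° ✓; |TL| = 16.30 ✗.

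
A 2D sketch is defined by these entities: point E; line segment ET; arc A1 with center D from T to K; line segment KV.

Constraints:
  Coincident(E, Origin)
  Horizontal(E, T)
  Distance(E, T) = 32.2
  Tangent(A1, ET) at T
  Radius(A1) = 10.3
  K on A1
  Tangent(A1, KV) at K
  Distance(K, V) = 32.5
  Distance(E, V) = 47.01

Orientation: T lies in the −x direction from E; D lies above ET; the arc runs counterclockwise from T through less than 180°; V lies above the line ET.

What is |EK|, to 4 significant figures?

24.02

Checks: |DK| = 10.30 ✓; ∠(DK, KV) = 90.00° ✓; |KV| = 32.50 ✓; |EV| = 47.01 ✓.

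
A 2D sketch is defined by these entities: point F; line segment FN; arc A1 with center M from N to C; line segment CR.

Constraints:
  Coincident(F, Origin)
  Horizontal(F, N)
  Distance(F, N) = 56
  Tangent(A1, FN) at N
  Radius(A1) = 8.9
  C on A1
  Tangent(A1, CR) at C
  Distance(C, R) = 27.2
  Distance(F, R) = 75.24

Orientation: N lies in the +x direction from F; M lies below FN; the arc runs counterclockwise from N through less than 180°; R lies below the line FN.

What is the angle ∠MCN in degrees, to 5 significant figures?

25.415°

F is at the origin; FN is horizontal with |FN| = 56.0 and N on the +x side, so N = (56.000, 0.0000). A1 meets FN tangentially, so MN is at right angles to FN, so M = N + (0, -8.9) = (56.000, -8.9000). Since MC ⟂ CR (tangency), |MR| = √(8.9² + 27.2²) = 28.619 regardless of where C sits on A1. So R lies on both circle(F, 75.24) and circle(M, 28.619); the below-FN intersection is R = (66.280, -35.609). C is the foot of the tangent from R: C = (49.100, -14.521).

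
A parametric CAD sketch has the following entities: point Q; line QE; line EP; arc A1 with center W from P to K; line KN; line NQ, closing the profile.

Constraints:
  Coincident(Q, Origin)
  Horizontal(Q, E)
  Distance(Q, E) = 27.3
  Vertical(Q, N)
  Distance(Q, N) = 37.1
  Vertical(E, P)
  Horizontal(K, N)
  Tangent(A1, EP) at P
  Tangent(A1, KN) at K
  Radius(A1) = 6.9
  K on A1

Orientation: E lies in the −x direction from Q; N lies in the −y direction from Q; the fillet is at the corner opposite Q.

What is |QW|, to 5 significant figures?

36.444

Q is at the origin; Q and E share the same y with |QE| = 27.3 and E on the −x side, so E = (-27.300, 0.0000). Q and N share the same x with |QN| = 37.1 and N on the −y side, so N = (0.0000, -37.100). The virtual corner opposite Q is at (-27.300, -37.100). A1 meets EP tangentially, so WP is at right angles to EP and tangency of A1 to KN means the radius WK is perpendicular to KN, with radius 6.9, so the center W sits 6.9 in from both sides at W = (-20.400, -30.200). Then |QW| = |W − Q| = 36.444.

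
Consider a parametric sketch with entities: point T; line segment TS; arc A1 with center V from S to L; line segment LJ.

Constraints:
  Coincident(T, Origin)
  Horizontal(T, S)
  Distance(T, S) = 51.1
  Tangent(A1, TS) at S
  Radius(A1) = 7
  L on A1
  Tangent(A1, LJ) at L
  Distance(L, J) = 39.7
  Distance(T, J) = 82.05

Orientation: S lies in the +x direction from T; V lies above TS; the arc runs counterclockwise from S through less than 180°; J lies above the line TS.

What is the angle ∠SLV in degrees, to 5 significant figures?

54.123°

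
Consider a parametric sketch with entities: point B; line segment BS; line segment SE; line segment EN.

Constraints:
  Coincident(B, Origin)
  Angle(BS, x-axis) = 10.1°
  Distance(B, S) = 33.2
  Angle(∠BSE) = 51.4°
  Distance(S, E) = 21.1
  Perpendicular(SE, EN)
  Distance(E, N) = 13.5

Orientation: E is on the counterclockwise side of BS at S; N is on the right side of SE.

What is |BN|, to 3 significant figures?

39.4

B is at the origin; BS runs at 10.1° with length 33.2, so S = 33.2·(cos 10.1°, sin 10.1°) = (32.7, 5.82). ∠BSE = 51.4°, so SE runs at 10.1° + (180° − 51.4°) = 139° from the x-axis; with |SE| = 21.1, E = S + 21.1·(cos 139°, sin 139°) = (16.8, 19.7). The perpendicularity gives EN at right angles to SE; with |EN| = 13.5 on the right of SE, N = E + 13.5·(0.660, 0.751) = (25.7, 29.9). Then |BN| = |N − B| = 39.4.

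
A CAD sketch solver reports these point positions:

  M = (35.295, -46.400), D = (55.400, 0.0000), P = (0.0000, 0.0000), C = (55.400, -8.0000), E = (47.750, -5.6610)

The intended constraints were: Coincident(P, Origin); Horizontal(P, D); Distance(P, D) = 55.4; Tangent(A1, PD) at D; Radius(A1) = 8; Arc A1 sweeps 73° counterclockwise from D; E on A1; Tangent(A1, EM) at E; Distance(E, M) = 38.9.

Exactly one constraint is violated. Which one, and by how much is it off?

Distance(E, M) = 38.9 — off by 3.70.

P = (0.00, 0.00) ✓; P.y = 0.00, D.y = 0.00 ✓; |PD| = 55.40 ✓; ∠(CD, DP) = 90.00° ✓; |CD| = 8.000 ✓; bearing(C→E) − bearing(C→D) = 73.00° ✓; |CE| = 8.000 ✓; ∠(CE, EM) = 90.00° ✓; |EM| = 42.60 ✗.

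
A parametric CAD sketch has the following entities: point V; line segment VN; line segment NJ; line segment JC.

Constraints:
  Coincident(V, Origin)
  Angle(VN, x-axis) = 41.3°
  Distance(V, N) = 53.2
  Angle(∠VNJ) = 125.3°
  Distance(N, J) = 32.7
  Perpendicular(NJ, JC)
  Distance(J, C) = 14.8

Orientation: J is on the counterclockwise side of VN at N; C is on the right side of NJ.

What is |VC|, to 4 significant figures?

86.11

V is at the origin; VN runs at 41.3° with length 53.2, so N = 53.2·(cos 41.3°, sin 41.3°) = (39.97, 35.11). ∠VNJ = 125.3°, so NJ runs at 41.3° + (180° − 125.3°) = 96.00° from the x-axis; with |NJ| = 32.7, J = N + 32.7·(cos 96.00°, sin 96.00°) = (36.55, 67.63). NJ is perpendicular to JC; with |JC| = 14.8 on the right of NJ, C = J + 14.8·(0.9945, 0.1045) = (51.27, 69.18). Then |VC| = |C − V| = 86.11.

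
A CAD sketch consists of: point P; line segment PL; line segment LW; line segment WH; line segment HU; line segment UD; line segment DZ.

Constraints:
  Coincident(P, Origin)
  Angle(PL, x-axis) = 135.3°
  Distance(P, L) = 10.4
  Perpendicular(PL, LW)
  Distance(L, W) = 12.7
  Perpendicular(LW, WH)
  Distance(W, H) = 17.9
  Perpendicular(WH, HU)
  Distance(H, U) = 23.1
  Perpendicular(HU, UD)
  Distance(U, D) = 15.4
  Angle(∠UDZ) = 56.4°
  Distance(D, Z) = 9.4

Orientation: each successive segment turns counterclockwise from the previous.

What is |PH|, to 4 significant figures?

14.75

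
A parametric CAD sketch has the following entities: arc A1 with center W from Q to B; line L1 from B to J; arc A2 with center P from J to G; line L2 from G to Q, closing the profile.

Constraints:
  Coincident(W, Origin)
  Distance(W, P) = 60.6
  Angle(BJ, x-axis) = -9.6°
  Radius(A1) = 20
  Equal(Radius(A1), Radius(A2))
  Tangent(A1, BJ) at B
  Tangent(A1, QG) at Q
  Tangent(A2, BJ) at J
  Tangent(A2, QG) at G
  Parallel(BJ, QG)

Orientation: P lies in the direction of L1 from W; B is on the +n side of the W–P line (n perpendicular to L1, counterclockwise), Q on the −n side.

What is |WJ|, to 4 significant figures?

63.82

The slot axis is L1's direction at -9.6°, so u = (cos -9.6°, sin -9.6°) = (0.9860, -0.1668) and n = (−sin -9.6°, cos -9.6°) = (0.1668, 0.9860). W is at the origin and P lies 60.6 along u from W, so P = 60.6·u = (59.75, -10.11). Tangency of A1 to both parallel lines with radius 20.0 puts B and Q at W ± 20.0·n: B = (3.335, 19.72), Q = (-3.335, -19.72). Equal radii place J and G the same way about P: J = P + 20.0·n = (63.09, 9.614), G = P − 20.0·n = (56.42, -29.83). Then |WJ| = |J − W| = 63.82.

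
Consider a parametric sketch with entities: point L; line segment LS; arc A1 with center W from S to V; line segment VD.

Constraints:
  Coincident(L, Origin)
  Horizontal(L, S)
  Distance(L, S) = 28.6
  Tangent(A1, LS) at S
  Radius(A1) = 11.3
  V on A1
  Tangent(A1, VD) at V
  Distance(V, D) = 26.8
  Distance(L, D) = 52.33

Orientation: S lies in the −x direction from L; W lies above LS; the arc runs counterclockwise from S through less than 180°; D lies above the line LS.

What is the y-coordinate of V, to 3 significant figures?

17.5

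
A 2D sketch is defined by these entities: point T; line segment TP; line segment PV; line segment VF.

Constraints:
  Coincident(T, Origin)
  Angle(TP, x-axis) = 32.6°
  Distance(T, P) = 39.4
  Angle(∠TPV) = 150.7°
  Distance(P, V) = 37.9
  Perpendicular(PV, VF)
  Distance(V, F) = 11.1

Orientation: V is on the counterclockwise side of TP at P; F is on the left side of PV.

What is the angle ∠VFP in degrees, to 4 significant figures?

73.68°

T is at the origin; TP runs at 32.6° with length 39.4, so P = 39.4·(cos 32.6°, sin 32.6°) = (33.19, 21.23). ∠TPV = 150.7°, so PV runs at 32.6° + (180° − 150.7°) = 61.90° from the x-axis; with |PV| = 37.9, V = P + 37.9·(cos 61.90°, sin 61.90°) = (51.04, 54.66). The perpendicularity gives VF at right angles to PV; with |VF| = 11.1 on the left of PV, F = V + 11.1·(-0.8821, 0.4710) = (41.25, 59.89). Then cos ∠VFP = FV·FP / (|FV||FP|), giving 73.68°.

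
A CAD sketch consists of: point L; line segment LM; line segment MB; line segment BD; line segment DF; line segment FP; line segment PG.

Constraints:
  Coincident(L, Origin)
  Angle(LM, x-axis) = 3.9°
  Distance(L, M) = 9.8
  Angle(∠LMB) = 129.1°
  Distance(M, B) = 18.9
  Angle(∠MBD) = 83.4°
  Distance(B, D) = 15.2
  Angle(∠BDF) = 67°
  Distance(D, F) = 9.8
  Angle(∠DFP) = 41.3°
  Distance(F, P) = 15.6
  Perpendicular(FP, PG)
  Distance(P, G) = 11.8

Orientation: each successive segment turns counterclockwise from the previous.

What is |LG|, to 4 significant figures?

34.31

∠DFP = 41.3° gives FP at 43.10° from the x-axis; with |FP| = 15.6, P = (17.76, 24.29). FP ⟂ PG, so PG runs at 133.1°; with |PG| = 11.8, G = (9.698, 32.91). Then |LG| = |G − L| = 34.31.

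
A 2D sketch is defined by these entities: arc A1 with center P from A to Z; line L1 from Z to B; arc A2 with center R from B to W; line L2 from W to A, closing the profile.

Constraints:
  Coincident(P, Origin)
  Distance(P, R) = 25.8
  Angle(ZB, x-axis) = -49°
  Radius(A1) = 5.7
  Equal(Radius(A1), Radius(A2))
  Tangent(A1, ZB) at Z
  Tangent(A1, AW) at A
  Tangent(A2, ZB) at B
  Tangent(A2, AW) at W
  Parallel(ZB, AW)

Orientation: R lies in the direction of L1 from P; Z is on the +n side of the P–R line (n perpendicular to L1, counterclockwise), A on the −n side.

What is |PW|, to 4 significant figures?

26.42

The slot axis is L1's direction at -49.0°, so u = (cos -49.0°, sin -49.0°) = (0.6561, -0.7547) and n = (−sin -49.0°, cos -49.0°) = (0.7547, 0.6561). P is at the origin and R lies 25.8 along u from P, so R = 25.8·u = (16.93, -19.47). Tangency of A1 to both parallel lines with radius 5.7 puts Z and A at P ± 5.7·n: Z = (4.302, 3.740), A = (-4.302, -3.740). Equal radii place B and W the same way about R: B = R + 5.7·n = (21.23, -15.73), W = R − 5.7·n = (12.62, -23.21). Then |PW| = |W − P| = 26.42.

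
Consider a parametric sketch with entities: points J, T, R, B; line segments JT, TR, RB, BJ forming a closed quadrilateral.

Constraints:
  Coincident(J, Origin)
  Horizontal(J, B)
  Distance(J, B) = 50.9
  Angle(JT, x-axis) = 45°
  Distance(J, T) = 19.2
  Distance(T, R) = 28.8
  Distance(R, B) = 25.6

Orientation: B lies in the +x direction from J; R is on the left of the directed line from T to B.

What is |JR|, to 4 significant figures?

46.91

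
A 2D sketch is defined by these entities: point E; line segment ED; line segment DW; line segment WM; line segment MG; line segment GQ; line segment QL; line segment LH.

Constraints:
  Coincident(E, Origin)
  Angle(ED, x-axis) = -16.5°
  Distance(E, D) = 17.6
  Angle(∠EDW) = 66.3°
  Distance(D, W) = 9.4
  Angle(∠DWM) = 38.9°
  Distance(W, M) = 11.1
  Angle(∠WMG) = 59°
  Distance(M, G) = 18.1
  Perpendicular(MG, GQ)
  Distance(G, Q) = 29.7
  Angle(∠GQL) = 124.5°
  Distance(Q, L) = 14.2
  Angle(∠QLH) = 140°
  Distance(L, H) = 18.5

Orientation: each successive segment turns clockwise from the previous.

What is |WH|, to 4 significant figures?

31.85

∠GQL = 124.5° gives QL at -177.8° from the x-axis; with |QL| = 14.2, L = (-3.701, -36.40). ∠QLH = 140.0° gives LH at 142.2° from the x-axis; with |LH| = 18.5, H = (-18.32, -25.06). Then |WH| = |H − W| = 31.85.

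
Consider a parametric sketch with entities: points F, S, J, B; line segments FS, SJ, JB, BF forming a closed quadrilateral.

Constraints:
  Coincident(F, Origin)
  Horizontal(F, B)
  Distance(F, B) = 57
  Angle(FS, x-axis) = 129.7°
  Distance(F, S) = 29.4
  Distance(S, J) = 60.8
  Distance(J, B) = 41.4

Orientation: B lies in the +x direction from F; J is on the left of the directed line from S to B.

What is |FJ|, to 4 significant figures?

55.10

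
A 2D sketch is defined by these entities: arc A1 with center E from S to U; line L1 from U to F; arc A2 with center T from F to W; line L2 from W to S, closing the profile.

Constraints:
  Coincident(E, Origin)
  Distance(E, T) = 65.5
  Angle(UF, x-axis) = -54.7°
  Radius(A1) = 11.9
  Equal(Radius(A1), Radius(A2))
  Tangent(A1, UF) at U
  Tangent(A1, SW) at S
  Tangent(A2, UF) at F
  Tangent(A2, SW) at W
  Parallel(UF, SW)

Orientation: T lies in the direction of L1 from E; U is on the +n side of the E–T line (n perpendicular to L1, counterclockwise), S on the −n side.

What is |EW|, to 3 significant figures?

66.6

The slot axis is L1's direction at -54.7°, so u = (cos -54.7°, sin -54.7°) = (0.578, -0.816) and n = (−sin -54.7°, cos -54.7°) = (0.816, 0.578). E is at the origin and T lies 65.5 along u from E, so T = 65.5·u = (37.8, -53.5). Tangency of A1 to both parallel lines with radius 11.9 puts U and S at E ± 11.9·n: U = (9.71, 6.88), S = (-9.71, -6.88). Equal radii place F and W the same way about T: F = T + 11.9·n = (47.6, -46.6), W = T − 11.9·n = (28.1, -60.3). Then |EW| = |W − E| = 66.6.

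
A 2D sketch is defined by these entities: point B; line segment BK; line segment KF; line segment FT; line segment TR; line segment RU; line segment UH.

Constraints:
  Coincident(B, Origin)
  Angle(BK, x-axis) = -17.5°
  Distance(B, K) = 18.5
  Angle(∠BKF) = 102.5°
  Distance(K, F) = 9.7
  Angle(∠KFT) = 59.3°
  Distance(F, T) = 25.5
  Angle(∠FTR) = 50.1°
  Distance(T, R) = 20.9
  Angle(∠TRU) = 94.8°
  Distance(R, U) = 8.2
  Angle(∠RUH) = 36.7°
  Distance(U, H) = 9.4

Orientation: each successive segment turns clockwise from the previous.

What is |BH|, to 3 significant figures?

11.5

B is at the origin; BK runs at -17.5° with length 18.5, so K = (17.6, -5.56). ∠BKF = 102.5° gives KF at -95.0° from the x-axis; with |KF| = 9.7, F = (16.8, -15.2). ∠KFT = 59.3° gives FT at 144° from the x-axis; with |FT| = 25.5, T = (-3.91, -0.346). ∠FTR = 50.1° gives TR at 14.4° from the x-axis; with |TR| = 20.9, R = (16.3, 4.85). ∠TRU = 94.8° gives RU at -70.8° from the x-axis; with |RU| = 8.2, U = (19.0, -2.89). ∠RUH = 36.7° gives UH at 146° from the x-axis; with |UH| = 9.4, H = (11.2, 2.38). Then |BH| = |H − B| = 11.5.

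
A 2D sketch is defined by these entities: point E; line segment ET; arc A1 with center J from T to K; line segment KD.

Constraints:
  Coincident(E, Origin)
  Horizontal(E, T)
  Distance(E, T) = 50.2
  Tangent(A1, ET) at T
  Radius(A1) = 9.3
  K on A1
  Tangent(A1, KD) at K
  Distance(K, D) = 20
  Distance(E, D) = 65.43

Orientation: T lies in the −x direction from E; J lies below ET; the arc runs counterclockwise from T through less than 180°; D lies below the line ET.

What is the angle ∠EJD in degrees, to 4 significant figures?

121.8°

E is at the origin; ET is horizontal with |ET| = 50.2 and T on the −x side, so T = (-50.20, 0.000). Since A1 is tangent to ET there, JT ⟂ ET, so J = T + (0, -9.3) = (-50.20, -9.300). Since JK ⟂ KD (tangency), |JD| = √(9.3² + 20.0²) = 22.06 regardless of where K sits on A1. So D lies on both circle(E, 65.43) and circle(J, 22.06); the below-ET intersection is D = (-58.23, -29.84). K is the foot of the tangent from D: K = (-59.48, -9.883).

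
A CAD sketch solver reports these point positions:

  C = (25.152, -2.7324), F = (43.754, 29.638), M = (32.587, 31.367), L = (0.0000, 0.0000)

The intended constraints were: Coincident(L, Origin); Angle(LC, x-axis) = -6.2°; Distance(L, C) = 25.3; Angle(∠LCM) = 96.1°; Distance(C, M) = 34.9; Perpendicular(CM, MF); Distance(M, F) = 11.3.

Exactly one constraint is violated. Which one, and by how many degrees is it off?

Perpendicular(CM, MF) — off by 3.50°.

L = (0.00, 0.00) ✓; LC at -6.200° ✓; |LC| = 25.30 ✓; ∠LCM = 96.10° ✓; |CM| = 34.90 ✓; ∠(CM, MF) = 86.50° ✗; |MF| = 11.30 ✓.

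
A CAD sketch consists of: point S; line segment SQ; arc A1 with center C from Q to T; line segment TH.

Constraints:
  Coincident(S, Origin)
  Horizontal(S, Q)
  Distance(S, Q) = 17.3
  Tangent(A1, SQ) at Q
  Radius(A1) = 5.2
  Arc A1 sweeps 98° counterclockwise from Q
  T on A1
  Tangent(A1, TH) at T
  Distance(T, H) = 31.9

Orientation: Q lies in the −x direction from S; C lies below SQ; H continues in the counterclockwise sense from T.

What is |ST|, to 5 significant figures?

23.218

S is at the origin; SQ is horizontal with |SQ| = 17.3 and Q on the −x side, so Q = (-17.300, 0.0000). Since A1 is tangent to SQ there, CQ ⟂ SQ, so C = Q + (0, -5.2) = (-17.300, -5.2000). On A1, Q sits at bearing 90° from C; a 98° counterclockwise sweep puts T at bearing 188°, so T = C + 5.2·(cos 188°, sin 188°) = (-22.449, -5.9237). Then |ST| = |T − S| = 23.218.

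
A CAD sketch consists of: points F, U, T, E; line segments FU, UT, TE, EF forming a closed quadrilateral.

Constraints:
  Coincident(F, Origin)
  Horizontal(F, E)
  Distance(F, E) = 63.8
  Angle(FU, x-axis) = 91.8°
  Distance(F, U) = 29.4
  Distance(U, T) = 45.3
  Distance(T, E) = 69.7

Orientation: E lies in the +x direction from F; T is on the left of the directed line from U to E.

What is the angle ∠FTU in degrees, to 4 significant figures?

18.08°

Checks: |UT| = 45.30 ✓; |TE| = 69.70 ✓.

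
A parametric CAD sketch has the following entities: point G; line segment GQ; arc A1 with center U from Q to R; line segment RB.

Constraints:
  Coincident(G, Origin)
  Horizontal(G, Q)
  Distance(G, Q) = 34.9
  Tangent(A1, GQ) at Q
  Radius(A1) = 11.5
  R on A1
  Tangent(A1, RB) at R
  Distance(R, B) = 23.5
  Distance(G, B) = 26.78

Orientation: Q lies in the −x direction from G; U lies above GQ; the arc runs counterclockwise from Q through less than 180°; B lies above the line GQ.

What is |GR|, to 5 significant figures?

25.982

G is at the origin; GQ is horizontal with |GQ| = 34.9 and Q on the −x side, so Q = (-34.900, 0.0000). The tangent condition forces UQ to be normal to GQ, so U = Q + (0, 11.5) = (-34.900, 11.500). Since UR ⟂ RB (tangency), |UB| = √(11.5² + 23.5²) = 26.163 regardless of where R sits on A1. So B lies on both circle(G, 26.78) and circle(U, 26.163); the above-GQ intersection is B = (-11.909, 23.986). R is the foot of the tangent from B: R = (-25.528, 4.8353).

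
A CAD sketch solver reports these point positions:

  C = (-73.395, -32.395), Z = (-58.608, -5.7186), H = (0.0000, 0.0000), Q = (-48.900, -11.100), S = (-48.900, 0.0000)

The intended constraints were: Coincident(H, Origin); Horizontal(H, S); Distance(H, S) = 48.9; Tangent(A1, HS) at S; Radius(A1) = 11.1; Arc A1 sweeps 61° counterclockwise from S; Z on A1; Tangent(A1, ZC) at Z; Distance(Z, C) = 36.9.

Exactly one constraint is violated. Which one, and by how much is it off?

Distance(Z, C) = 36.9 — off by 6.40.

H = (0.00, 0.00) ✓; H.y = 0.00, S.y = 0.00 ✓; |HS| = 48.90 ✓; ∠(QS, SH) = 90.00° ✓; |QS| = 11.10 ✓; bearing(Q→Z) − bearing(Q→S) = 61.00° ✓; |QZ| = 11.10 ✓; ∠(QZ, ZC) = 90.00° ✓; |ZC| = 30.50 ✗.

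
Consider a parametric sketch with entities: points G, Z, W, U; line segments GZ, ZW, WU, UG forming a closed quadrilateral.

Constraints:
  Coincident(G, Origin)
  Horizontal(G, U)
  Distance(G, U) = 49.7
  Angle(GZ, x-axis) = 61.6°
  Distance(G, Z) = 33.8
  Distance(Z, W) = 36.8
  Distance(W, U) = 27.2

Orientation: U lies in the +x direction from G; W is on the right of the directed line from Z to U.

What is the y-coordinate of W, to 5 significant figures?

-6.3610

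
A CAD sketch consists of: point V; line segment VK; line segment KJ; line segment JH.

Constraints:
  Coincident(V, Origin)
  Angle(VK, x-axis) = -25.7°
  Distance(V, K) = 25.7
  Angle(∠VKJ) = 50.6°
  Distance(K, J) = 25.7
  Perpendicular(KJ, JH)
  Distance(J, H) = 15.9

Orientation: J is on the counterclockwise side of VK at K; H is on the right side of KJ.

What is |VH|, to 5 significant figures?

36.971

V is at the origin; VK runs at -25.7° with length 25.7, so K = 25.7·(cos -25.7°, sin -25.7°) = (23.158, -11.145). ∠VKJ = 50.6°, so KJ runs at -25.7° + (180° − 50.6°) = 103.70° from the x-axis; with |KJ| = 25.7, J = K + 25.7·(cos 103.70°, sin 103.70°) = (17.071, 13.824). KJ ⟂ JH; with |JH| = 15.9 on the right of KJ, H = J + 15.9·(0.97155, 0.23684) = (32.519, 17.590). Then |VH| = |H − V| = 36.971.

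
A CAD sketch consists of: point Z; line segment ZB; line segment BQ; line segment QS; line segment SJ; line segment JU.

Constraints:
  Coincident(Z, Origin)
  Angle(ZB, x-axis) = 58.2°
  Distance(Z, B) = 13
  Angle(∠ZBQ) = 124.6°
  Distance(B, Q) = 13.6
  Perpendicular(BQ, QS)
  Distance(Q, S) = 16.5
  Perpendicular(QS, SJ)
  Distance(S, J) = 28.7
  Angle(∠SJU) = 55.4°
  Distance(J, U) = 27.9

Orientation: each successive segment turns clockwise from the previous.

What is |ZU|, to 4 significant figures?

18.99

The perpendicularity gives SJ at right angles to QS, so SJ runs at -177.2°; with |SJ| = 28.7, J = (-7.426, -6.169). ∠SJU = 55.4° gives JU at 58.20° from the x-axis; with |JU| = 27.9, U = (7.277, 17.54). Then |ZU| = |U − Z| = 18.99.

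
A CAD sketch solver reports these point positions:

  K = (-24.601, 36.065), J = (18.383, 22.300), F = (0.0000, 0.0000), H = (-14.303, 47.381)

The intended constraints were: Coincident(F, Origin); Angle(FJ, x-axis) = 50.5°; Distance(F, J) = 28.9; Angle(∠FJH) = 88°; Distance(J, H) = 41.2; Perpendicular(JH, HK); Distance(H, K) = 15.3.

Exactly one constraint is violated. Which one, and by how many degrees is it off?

Perpendicular(JH, HK) — off by 4.80°.

F = (0.00, 0.00) ✓; FJ at 50.50° ✓; |FJ| = 28.90 ✓; ∠FJH = 88.00° ✓; |JH| = 41.20 ✓; ∠(JH, HK) = 85.20° ✗; |HK| = 15.30 ✓.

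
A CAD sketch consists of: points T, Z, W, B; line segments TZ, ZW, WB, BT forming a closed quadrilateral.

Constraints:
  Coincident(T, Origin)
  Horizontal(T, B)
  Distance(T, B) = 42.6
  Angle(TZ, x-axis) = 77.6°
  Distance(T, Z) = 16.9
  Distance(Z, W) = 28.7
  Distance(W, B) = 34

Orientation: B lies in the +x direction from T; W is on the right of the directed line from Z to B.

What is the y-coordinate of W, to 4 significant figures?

-11.35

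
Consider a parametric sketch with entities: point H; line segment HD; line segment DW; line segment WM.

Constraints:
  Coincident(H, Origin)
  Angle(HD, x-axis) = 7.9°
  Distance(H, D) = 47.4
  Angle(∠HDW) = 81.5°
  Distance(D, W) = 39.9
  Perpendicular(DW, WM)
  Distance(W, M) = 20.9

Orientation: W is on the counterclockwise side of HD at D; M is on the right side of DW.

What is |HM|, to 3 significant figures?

75.3

∠HDW = 81.5°, so DW runs at 7.9° + (180° − 81.5°) = 106° from the x-axis; with |DW| = 39.9, W = D + 39.9·(cos 106°, sin 106°) = (35.7, 44.8). DW ⟂ WM; with |WM| = 20.9 on the right of DW, M = W + 20.9·(0.959, 0.282) = (55.7, 50.7). Then |HM| = |M − H| = 75.3.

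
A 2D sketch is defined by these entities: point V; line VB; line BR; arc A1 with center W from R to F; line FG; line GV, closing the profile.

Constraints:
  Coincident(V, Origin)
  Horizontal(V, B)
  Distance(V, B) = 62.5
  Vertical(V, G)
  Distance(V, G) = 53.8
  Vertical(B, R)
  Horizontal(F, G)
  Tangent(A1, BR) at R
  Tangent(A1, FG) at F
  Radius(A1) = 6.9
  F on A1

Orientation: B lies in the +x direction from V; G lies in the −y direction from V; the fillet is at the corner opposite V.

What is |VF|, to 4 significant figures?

77.37

V is at the origin; V and B share the same y with |VB| = 62.5 and B on the +x side, so B = (62.50, 0.000). VG is vertical with |VG| = 53.8 and G on the −y side, so G = (0.000, -53.80). The virtual corner opposite V is at (62.50, -53.80). A1 meets BR tangentially, so WR is at right angles to BR and the tangent condition forces WF to be normal to FG, with radius 6.9, so the center W sits 6.9 in from both sides at W = (55.60, -46.90). That places the tangent points at R = (62.50, -46.90) on BR and F = (55.60, -53.80) on FG. Then |VF| = |F − V| = 77.37.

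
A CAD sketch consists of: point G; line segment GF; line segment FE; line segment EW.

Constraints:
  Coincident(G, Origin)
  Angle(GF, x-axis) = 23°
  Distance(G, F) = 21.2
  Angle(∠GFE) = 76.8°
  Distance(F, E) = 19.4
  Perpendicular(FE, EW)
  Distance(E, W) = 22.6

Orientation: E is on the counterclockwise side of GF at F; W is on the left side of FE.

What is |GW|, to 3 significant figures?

14.7

G is at the origin; GF runs at 23.0° with length 21.2, so F = 21.2·(cos 23.0°, sin 23.0°) = (19.5, 8.28). ∠GFE = 76.8°, so FE runs at 23.0° + (180° − 76.8°) = 126° from the x-axis; with |FE| = 19.4, E = F + 19.4·(cos 126°, sin 126°) = (8.06, 23.9). FE ⟂ EW; with |EW| = 22.6 on the left of FE, W = E + 22.6·(-0.807, -0.591) = (-10.2, 10.6). Then |GW| = |W − G| = 14.7.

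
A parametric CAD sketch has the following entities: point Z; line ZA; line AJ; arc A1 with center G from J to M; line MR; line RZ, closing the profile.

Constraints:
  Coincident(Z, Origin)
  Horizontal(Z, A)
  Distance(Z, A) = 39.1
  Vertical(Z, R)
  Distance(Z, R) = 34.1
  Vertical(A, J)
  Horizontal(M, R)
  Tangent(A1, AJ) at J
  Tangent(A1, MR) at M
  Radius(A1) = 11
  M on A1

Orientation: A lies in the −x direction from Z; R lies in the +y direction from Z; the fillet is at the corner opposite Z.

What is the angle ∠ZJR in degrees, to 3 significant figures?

46.3°

The virtual corner opposite Z is at (-39.1, 34.1). Tangency of A1 to AJ means the radius GJ is perpendicular to AJ and since A1 is tangent to MR there, GM ⟂ MR, with radius 11.0, so the center G sits 11.0 in from both sides at G = (-28.1, 23.1). That places the tangent points at J = (-39.1, 23.1) on AJ and M = (-28.1, 34.1) on MR. Then cos ∠ZJR = JZ·JR / (|JZ||JR|), giving 46.3°.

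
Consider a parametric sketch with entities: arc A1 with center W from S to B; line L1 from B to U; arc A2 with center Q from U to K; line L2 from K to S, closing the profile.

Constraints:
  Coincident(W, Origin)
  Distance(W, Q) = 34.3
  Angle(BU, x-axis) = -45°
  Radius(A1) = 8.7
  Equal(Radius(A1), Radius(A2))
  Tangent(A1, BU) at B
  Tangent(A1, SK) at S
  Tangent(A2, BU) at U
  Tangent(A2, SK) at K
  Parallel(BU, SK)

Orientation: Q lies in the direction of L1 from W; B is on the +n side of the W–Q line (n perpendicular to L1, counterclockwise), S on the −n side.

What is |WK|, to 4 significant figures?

35.39

Tangency of A1 to both parallel lines with radius 8.7 puts B and S at W ± 8.7·n: B = (6.152, 6.152), S = (-6.152, -6.152). Equal radii place U and K the same way about Q: U = Q + 8.7·n = (30.41, -18.10), K = Q − 8.7·n = (18.10, -30.41). Then |WK| = |K − W| = 35.39.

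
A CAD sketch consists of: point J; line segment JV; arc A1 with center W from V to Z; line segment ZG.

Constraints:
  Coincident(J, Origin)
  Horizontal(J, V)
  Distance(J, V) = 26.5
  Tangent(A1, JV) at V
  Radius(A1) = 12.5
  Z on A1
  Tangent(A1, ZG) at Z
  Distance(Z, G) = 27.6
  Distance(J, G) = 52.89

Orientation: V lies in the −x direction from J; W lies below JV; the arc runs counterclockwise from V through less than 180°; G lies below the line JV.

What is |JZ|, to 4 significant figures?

41.65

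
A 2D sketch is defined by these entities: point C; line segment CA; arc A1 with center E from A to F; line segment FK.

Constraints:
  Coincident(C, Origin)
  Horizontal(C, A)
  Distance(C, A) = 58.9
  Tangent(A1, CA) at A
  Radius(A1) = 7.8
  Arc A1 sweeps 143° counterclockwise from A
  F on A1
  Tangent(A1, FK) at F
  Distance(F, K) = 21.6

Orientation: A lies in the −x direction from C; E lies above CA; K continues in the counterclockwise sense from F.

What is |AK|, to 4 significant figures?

29.80

C is at the origin; C and A share the same y with |CA| = 58.9 and A on the −x side, so A = (-58.90, 0.000). Tangency of A1 to CA means the radius EA is perpendicular to CA, so E = A + (0, 7.8) = (-58.90, 7.800). On A1, A sits at bearing -90° from E; a 143° counterclockwise sweep puts F at bearing 53°, so F = E + 7.8·(cos 53°, sin 53°) = (-54.21, 14.03). The tangent condition forces EF to be normal to FK, so FK runs along (−sin 53°, cos 53°); with |FK| = 21.6, K = (-71.46, 27.03). Then |AK| = |K − A| = 29.80.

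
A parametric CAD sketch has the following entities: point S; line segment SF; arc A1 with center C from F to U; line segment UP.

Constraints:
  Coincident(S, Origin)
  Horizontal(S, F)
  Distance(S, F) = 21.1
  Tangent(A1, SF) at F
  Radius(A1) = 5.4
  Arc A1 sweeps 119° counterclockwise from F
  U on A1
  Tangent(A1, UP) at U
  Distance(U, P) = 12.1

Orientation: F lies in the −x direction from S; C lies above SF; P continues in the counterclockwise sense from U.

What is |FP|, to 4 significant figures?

18.64

S is at the origin; SF is horizontal with |SF| = 21.1 and F on the −x side, so F = (-21.10, 0.000). The tangent condition forces CF to be normal to SF, so C = F + (0, 5.4) = (-21.10, 5.400). On A1, F sits at bearing -90° from C; a 119° counterclockwise sweep puts U at bearing 29°, so U = C + 5.4·(cos 29°, sin 29°) = (-16.38, 8.018). Tangency of A1 to UP means the radius CU is perpendicular to UP, so UP runs along (−sin 29°, cos 29°); with |UP| = 12.1, P = (-22.24, 18.60). Then |FP| = |P − F| = 18.64.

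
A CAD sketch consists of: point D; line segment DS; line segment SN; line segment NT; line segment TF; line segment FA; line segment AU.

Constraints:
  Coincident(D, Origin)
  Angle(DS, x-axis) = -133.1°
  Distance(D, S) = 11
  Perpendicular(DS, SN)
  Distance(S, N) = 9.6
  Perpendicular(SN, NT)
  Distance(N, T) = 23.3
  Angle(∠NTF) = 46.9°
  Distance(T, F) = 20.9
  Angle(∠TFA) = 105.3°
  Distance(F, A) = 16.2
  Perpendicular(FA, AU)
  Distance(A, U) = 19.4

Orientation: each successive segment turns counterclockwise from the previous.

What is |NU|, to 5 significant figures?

10.168

D is at the origin; DS runs at -133.1° with length 11.0, so S = (-7.5160, -8.0318). DS is perpendicular to SN, so SN runs at -43.100°; with |SN| = 9.6, N = (-0.50645, -14.591). SN ⟂ NT, so NT runs at 46.900°; with |NT| = 23.3, T = (15.414, 2.4216). ∠NTF = 46.9° gives TF at -180.00° from the x-axis; with |TF| = 20.9, F = (-5.4862, 2.4216). ∠TFA = 105.3° gives FA at -105.30° from the x-axis; with |FA| = 16.2, A = (-9.7609, -13.204). FA is perpendicular to AU, so AU runs at -15.300°; with |AU| = 19.4, U = (8.9515, -18.323). Then |NU| = |U − N| = 10.168.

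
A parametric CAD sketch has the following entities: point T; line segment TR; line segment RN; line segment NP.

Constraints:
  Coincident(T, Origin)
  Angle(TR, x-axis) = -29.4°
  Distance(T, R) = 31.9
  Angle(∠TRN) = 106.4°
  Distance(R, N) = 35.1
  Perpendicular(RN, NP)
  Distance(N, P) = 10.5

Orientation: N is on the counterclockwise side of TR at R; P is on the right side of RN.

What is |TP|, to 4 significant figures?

60.29

T is at the origin; TR runs at -29.4° with length 31.9, so R = 31.9·(cos -29.4°, sin -29.4°) = (27.79, -15.66). ∠TRN = 106.4°, so RN runs at -29.4° + (180° − 106.4°) = 44.20° from the x-axis; with |RN| = 35.1, N = R + 35.1·(cos 44.20°, sin 44.20°) = (52.96, 8.811). RN is perpendicular to NP; with |NP| = 10.5 on the right of RN, P = N + 10.5·(0.6972, -0.7169) = (60.28, 1.283). Then |TP| = |P − T| = 60.29.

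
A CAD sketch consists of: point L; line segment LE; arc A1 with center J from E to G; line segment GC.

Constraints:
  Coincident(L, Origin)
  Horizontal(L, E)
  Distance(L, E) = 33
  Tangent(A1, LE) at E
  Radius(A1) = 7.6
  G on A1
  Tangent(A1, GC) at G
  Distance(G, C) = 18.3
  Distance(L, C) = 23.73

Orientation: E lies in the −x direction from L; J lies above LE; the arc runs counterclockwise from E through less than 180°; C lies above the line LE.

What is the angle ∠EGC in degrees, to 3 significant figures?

154°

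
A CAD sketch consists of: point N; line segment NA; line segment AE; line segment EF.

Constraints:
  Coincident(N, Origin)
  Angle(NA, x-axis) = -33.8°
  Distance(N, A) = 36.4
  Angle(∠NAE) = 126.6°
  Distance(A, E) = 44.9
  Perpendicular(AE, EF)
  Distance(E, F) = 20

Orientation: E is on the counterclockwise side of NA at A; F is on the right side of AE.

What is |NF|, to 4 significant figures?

82.82

∠NAE = 126.6°, so AE runs at -33.8° + (180° − 126.6°) = 19.60° from the x-axis; with |AE| = 44.9, E = A + 44.9·(cos 19.60°, sin 19.60°) = (72.55, -5.187). The perpendicularity gives EF at right angles to AE; with |EF| = 20.0 on the right of AE, F = E + 20.0·(0.3355, -0.9421) = (79.26, -24.03). Then |NF| = |F − N| = 82.82.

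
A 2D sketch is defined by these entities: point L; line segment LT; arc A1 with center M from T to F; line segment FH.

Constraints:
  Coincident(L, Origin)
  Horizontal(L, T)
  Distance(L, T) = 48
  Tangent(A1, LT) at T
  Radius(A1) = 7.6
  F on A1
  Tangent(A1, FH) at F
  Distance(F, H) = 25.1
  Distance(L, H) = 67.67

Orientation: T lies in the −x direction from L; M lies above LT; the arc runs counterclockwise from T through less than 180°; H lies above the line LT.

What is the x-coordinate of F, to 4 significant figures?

-42.60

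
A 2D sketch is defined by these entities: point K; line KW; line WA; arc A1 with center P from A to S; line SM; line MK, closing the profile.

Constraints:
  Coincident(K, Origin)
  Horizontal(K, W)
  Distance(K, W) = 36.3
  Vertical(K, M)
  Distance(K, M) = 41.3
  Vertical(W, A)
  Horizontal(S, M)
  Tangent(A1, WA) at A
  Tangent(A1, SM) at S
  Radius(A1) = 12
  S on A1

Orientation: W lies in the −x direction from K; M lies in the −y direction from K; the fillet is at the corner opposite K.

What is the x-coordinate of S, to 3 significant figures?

-24.3

K is at the origin; KW is horizontal with |KW| = 36.3 and W on the −x side, so W = (-36.3, 0.00). K and M share the same x with |KM| = 41.3 and M on the −y side, so M = (0.00, -41.3). The virtual corner opposite K is at (-36.3, -41.3). Tangency of A1 to WA means the radius PA is perpendicular to WA and A1 meets SM tangentially, so PS is at right angles to SM, with radius 12.0, so the center P sits 12.0 in from both sides at P = (-24.3, -29.3). That places the tangent points at A = (-36.3, -29.3) on WA and S = (-24.3, -41.3) on SM. So S.x = -24.3.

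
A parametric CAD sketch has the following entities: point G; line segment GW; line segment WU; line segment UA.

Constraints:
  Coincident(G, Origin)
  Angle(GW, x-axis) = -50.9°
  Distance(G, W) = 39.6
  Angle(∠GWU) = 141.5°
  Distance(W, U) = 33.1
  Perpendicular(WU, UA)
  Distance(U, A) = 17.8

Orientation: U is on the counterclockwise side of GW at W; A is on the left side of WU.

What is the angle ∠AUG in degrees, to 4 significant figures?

68.96°

G is at the origin; GW runs at -50.9° with length 39.6, so W = 39.6·(cos -50.9°, sin -50.9°) = (24.97, -30.73). ∠GWU = 141.5°, so WU runs at -50.9° + (180° − 141.5°) = -12.40° from the x-axis; with |WU| = 33.1, U = W + 33.1·(cos -12.40°, sin -12.40°) = (57.30, -37.84). WU is perpendicular to UA; with |UA| = 17.8 on the left of WU, A = U + 17.8·(0.2147, 0.9767) = (61.12, -20.45). Then cos ∠AUG = UA·UG / (|UA||UG|), giving 68.96°.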